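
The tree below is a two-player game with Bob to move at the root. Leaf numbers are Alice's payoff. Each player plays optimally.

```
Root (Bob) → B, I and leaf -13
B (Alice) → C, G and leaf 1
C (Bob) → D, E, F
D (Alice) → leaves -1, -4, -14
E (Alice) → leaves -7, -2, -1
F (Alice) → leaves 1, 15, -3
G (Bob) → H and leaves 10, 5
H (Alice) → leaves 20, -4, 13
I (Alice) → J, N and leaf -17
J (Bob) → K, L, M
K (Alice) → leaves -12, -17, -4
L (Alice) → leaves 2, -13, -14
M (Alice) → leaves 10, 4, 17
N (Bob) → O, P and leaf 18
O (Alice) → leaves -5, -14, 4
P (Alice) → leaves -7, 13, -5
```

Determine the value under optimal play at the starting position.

-13

D (Alice): max(-1, -4, -14) = -1
E (Alice): max(-7, -2, -1) = -1
F (Alice): max(1, 15, -3) = 15
C (Bob): min(-1, -1, 15) = -1
H (Alice): max(20, -4, 13) = 20
G (Bob): min(20, 10, 5) = 5
B (Alice): max(-1, 5, 1) = 5
K (Alice): max(-12, -17, -4) = -4
L (Alice): max(2, -13, -14) = 2
M (Alice): max(10, 4, 17) = 17
J (Bob): min(-4, 2, 17) = -4
O (Alice): max(-5, -14, 4) = 4
P (Alice): max(-7, 13, -5) = 13
N (Bob): min(4, 13, 18) = 4
I (Alice): max(-4, 4, -17) = 4
Root (Bob): min(5, 4, -13) = -13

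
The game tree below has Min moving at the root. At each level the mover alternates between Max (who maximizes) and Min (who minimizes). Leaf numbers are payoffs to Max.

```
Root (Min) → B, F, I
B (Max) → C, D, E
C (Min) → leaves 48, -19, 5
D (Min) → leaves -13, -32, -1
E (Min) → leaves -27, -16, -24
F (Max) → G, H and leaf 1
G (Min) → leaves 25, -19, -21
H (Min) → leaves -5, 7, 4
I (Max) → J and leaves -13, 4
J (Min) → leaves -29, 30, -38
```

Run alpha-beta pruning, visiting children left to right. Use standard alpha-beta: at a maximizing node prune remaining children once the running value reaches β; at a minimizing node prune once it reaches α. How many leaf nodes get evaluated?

C [α=-∞,β=+∞]: v=-19
D [α=-19,β=+∞]: v=-32 after child 2 ≤ α → α-cutoff, skip 1
E [α=-19,β=+∞]: v=-27 after child 1 ≤ α → α-cutoff, skip 2
B [α=-∞,β=+∞]: v=-19
G [α=-∞,β=-19]: v=-21
H [α=-21,β=-19]: v=-5
F [α=-∞,β=-19]: v=-5 after child 2 ≥ β → β-cutoff, skip 1
J [α=-∞,β=-19]: v=-38
I [α=-∞,β=-19]: v=-13 after child 2 ≥ β → β-cutoff, skip 1
Root [α=-∞,β=+∞]: v=-19
Leaves evaluated: 16 of 21.

16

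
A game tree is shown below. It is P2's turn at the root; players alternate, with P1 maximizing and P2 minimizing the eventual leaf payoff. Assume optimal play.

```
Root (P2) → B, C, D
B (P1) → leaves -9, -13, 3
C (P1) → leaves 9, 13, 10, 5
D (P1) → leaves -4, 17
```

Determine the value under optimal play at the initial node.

3

B (P1): max(-9, -13, 3) = 3
C (P1): max(9, 13, 10, 5) = 13
D (P1): max(-4, 17) = 17
Root (P2): min(3, 13, 17) = 3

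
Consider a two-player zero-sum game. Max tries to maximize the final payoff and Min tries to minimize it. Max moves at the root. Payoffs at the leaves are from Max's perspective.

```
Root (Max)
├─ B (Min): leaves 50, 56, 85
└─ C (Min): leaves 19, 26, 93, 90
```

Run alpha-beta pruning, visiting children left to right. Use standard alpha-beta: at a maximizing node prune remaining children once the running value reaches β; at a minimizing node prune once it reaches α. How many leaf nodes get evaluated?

B [α=-∞,β=+∞]: v=50
C [α=50,β=+∞]: v=19 after child 1 ≤ α → α-cutoff, skip 3
Root [α=-∞,β=+∞]: v=50
Leaves evaluated: 4 of 7.

4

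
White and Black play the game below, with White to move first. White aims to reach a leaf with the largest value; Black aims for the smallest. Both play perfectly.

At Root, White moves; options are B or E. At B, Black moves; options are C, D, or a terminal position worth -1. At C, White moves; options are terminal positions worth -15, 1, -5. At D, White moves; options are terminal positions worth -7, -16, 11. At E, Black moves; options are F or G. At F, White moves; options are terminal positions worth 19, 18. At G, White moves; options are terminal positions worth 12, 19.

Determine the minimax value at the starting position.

C (White): max(-15, 1, -5) = 1
D (White): max(-7, -16, 11) = 11
B (Black): min(1, 11, -1) = -1
F (White): max(19, 18) = 19
G (White): max(12, 19) = 19
E (Black): min(19, 19) = 19
Root (White): max(-1, 19) = 19

19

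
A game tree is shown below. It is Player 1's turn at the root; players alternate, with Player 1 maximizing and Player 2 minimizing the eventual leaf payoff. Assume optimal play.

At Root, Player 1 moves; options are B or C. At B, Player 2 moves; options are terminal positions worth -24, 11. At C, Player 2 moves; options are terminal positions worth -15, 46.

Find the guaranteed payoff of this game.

-15

B (Player 2): min(-24, 11) = -24
C (Player 2): min(-15, 46) = -15
Root (Player 1): max(-24, -15) = -15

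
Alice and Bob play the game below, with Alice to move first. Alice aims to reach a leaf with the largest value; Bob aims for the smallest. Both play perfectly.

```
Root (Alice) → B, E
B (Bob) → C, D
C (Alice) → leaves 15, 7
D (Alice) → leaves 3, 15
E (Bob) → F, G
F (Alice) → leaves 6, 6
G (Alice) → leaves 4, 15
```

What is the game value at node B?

15

C: max(15, 7) = 15
D: max(3, 15) = 15
B: min(15, 15) = 15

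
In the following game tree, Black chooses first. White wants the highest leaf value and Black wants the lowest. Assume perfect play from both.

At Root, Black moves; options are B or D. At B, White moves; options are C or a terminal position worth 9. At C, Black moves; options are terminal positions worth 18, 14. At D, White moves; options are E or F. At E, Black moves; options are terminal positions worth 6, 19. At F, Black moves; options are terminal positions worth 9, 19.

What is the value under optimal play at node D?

9

E: min(6, 19) = 6
F: min(9, 19) = 9
D: max(6, 9) = 9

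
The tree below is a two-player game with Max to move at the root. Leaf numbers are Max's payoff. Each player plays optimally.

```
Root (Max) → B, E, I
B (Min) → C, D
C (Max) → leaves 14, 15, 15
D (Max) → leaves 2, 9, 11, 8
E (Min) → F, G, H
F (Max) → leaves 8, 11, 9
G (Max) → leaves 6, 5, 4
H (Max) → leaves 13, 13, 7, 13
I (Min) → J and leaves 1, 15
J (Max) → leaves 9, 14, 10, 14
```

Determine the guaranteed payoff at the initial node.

11

C (Max): max(14, 15, 15) = 15
D (Max): max(2, 9, 11, 8) = 11
B (Min): min(15, 11) = 11
F (Max): max(8, 11, 9) = 11
G (Max): max(6, 5, 4) = 6
H (Max): max(13, 13, 7, 13) = 13
E (Min): min(11, 6, 13) = 6
J (Max): max(9, 14, 10, 14) = 14
I (Min): min(14, 1, 15) = 1
Root (Max): max(11, 6, 1) = 11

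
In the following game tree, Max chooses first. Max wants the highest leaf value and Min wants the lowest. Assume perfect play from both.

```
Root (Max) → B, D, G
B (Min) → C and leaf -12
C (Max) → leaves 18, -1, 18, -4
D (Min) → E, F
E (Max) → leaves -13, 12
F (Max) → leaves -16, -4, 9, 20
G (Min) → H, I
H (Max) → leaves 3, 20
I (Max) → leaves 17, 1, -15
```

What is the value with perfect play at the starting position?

C (Max): max(18, -1, 18, -4) = 18
B (Min): min(18, -12) = -12
E (Max): max(-13, 12) = 12
F (Max): max(-16, -4, 9, 20) = 20
D (Min): min(12, 20) = 12
H (Max): max(3, 20) = 20
I (Max): max(17, 1, -15) = 17
G (Min): min(20, 17) = 17
Root (Max): max(-12, 12, 17) = 17

17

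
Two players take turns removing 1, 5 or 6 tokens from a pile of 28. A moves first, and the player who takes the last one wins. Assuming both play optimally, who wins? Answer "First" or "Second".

First

Positions where the player to move wins (W) vs loses (L):
i:   0  1  2  3  4  5  6  7  8  9 10 11 12 13 14 15 16 17 18 19 20 21 22 23 24 25 26 27 28
     L  W  L  W  L  W  W  W  W  W  W  L  W  L  W  L  W  W  W  W  W  W  L  W  L  W  L  W  W
Position 28 is W, so the first player wins.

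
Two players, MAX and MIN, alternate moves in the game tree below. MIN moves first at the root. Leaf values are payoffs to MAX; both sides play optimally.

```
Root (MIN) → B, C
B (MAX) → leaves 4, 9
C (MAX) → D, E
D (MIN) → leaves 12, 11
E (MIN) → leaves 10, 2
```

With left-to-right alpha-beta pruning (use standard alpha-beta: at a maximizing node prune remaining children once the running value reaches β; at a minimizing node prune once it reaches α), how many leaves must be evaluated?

4

B [α=-∞,β=+∞]: v=9
D [α=-∞,β=9]: v=11
C [α=-∞,β=9]: v=11 after child 1 ≥ β → β-cutoff, skip 1
Root [α=-∞,β=+∞]: v=9
Leaves evaluated: 4 of 6.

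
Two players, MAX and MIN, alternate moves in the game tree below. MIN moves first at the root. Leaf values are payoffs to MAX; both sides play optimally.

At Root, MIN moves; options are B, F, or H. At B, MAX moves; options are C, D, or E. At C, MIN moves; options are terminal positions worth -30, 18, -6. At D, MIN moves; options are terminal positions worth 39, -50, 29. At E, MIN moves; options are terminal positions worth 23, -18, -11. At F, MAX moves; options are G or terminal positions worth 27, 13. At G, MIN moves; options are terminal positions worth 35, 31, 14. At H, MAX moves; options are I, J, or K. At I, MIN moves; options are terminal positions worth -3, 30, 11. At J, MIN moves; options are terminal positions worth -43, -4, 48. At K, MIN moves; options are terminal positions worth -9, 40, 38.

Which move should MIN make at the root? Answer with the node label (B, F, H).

C (MIN): min(-30, 18, -6) = -30
D (MIN): min(39, -50, 29) = -50
E (MIN): min(23, -18, -11) = -18
B (MAX): max(-30, -50, -18) = -18
G (MIN): min(35, 31, 14) = 14
F (MAX): max(14, 27, 13) = 27
I (MIN): min(-3, 30, 11) = -3
J (MIN): min(-43, -4, 48) = -43
K (MIN): min(-9, 40, 38) = -9
H (MAX): max(-3, -43, -9) = -3
Root (MIN): min(-18, 27, -3) = -18
MIN picks the child with the lowest value: B (value -18).

B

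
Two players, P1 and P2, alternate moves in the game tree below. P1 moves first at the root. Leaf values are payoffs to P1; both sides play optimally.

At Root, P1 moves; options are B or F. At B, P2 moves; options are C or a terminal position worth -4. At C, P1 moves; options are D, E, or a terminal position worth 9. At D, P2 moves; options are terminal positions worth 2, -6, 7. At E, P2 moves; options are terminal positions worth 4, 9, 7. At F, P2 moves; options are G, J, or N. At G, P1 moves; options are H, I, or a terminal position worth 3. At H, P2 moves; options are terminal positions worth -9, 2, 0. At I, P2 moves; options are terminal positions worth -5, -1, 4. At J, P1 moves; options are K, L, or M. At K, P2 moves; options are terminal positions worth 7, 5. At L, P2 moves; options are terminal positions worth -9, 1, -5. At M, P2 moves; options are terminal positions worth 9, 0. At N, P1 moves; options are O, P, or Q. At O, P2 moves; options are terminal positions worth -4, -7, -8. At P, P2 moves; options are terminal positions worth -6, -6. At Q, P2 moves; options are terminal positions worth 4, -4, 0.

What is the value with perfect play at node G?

3

H: min(-9, 2, 0) = -9
I: min(-5, -1, 4) = -5
G: max(-9, -5, 3) = 3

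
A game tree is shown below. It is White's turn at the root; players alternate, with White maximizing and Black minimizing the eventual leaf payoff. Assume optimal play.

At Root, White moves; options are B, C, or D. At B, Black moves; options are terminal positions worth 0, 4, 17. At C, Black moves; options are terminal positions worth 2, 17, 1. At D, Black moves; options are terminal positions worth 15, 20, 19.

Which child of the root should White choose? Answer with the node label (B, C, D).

D

B (Black): min(0, 4, 17) = 0
C (Black): min(2, 17, 1) = 1
D (Black): min(15, 20, 19) = 15
Root (White): max(0, 1, 15) = 15
White picks the child with the highest value: D (value 15).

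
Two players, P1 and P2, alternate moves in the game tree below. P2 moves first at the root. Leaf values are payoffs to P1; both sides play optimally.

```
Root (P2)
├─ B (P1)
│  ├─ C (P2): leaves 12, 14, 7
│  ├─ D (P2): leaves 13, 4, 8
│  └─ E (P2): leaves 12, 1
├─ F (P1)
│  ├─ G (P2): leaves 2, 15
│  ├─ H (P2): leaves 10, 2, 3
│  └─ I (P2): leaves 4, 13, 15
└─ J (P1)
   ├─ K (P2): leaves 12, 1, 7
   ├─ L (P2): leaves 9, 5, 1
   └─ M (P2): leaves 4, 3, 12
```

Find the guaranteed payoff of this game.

C (P2): min(12, 14, 7) = 7
D (P2): min(13, 4, 8) = 4
E (P2): min(12, 1) = 1
B (P1): max(7, 4, 1) = 7
G (P2): min(2, 15) = 2
H (P2): min(10, 2, 3) = 2
I (P2): min(4, 13, 15) = 4
F (P1): max(2, 2, 4) = 4
K (P2): min(12, 1, 7) = 1
L (P2): min(9, 5, 1) = 1
M (P2): min(4, 3, 12) = 3
J (P1): max(1, 1, 3) = 3
Root (P2): min(7, 4, 3) = 3

3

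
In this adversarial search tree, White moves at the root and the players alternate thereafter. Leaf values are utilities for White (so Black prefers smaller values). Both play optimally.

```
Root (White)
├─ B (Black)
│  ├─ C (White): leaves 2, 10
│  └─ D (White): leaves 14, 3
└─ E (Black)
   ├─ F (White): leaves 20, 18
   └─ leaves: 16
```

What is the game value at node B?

C: max(2, 10) = 10
D: max(14, 3) = 14
B: min(10, 14) = 10

10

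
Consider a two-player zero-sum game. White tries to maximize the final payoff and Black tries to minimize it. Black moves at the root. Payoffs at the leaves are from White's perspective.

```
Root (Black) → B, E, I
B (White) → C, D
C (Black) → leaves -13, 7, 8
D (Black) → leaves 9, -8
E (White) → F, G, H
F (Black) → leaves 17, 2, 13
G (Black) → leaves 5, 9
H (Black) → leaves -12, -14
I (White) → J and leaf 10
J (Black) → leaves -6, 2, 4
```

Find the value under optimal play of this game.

C (Black): min(-13, 7, 8) = -13
D (Black): min(9, -8) = -8
B (White): max(-13, -8) = -8
F (Black): min(17, 2, 13) = 2
G (Black): min(5, 9) = 5
H (Black): min(-12, -14) = -14
E (White): max(2, 5, -14) = 5
J (Black): min(-6, 2, 4) = -6
I (White): max(-6, 10) = 10
Root (Black): min(-8, 5, 10) = -8

-8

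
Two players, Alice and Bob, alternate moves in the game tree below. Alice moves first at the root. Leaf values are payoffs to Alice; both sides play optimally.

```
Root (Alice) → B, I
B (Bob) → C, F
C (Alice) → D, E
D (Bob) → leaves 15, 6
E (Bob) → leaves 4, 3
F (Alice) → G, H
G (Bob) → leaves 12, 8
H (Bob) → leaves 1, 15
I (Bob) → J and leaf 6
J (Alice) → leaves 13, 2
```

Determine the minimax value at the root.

D (Bob): min(15, 6) = 6
E (Bob): min(4, 3) = 3
C (Alice): max(6, 3) = 6
G (Bob): min(12, 8) = 8
H (Bob): min(1, 15) = 1
F (Alice): max(8, 1) = 8
B (Bob): min(6, 8) = 6
J (Alice): max(13, 2) = 13
I (Bob): min(13, 6) = 6
Root (Alice): max(6, 6) = 6

6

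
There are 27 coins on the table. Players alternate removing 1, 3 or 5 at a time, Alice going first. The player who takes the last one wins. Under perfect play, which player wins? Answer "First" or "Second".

First

Compute winning (W) and losing (L) positions by backward induction:
i:   0  1  2  3  4  5  6  7  8  9 10 11 12 13 14 15 16 17 18 19 20 21 22 23 24 25 26 27
     L  W  L  W  L  W  L  W  L  W  L  W  L  W  L  W  L  W  L  W  L  W  L  W  L  W  L  W
Position 27 is W, so the first player wins.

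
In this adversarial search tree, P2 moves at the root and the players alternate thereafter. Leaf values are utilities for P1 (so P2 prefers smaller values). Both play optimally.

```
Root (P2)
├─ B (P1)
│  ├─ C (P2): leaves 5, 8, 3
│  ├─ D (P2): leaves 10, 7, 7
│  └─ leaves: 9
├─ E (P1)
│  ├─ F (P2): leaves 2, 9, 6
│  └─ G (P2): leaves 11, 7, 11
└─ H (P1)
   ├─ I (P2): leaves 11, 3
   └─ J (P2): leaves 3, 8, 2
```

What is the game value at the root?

C (P2): min(5, 8, 3) = 3
D (P2): min(10, 7, 7) = 7
B (P1): max(3, 7, 9) = 9
F (P2): min(2, 9, 6) = 2
G (P2): min(11, 7, 11) = 7
E (P1): max(2, 7) = 7
I (P2): min(11, 3) = 3
J (P2): min(3, 8, 2) = 2
H (P1): max(3, 2) = 3
Root (P2): min(9, 7, 3) = 3

3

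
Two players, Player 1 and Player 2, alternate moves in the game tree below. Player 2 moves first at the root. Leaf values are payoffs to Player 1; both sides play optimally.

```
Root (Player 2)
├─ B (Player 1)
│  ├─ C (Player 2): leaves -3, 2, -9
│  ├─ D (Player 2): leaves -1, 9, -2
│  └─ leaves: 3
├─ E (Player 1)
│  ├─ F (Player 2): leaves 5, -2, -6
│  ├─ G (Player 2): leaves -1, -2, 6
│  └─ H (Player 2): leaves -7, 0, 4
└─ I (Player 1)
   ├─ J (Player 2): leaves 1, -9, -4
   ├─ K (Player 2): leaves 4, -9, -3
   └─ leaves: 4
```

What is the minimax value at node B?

C: min(-3, 2, -9) = -9
D: min(-1, 9, -2) = -2
B: max(-9, -2, 3) = 3

3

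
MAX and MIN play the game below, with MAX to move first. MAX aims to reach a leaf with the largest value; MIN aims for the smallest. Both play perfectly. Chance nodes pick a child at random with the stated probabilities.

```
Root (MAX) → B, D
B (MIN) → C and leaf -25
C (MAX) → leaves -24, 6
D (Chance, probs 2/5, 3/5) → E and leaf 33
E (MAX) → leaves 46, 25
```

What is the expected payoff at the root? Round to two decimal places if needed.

C (MAX): max(-24, 6) = 6
B (MIN): min(6, -25) = -25
E (MAX): max(46, 25) = 46
D (Chance): 2/5·46 + 3/5·33 = 38.2
Root (MAX): max(-25, 38.2) = 38.2

38.2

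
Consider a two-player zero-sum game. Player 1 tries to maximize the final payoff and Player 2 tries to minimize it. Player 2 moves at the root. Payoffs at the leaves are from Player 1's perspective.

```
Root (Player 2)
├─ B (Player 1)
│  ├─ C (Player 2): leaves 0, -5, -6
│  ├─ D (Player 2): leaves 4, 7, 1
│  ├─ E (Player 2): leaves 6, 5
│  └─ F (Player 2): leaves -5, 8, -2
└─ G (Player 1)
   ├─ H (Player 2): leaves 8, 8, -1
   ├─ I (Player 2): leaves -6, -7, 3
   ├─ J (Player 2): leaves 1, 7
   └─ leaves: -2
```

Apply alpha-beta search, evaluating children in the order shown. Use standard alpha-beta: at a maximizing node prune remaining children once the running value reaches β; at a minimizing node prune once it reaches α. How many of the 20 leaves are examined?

C [α=-∞,β=+∞]: v=-6
D [α=-6,β=+∞]: v=1
E [α=1,β=+∞]: v=5
F [α=5,β=+∞]: v=-5 after child 1 ≤ α → α-cutoff, skip 2
B [α=-∞,β=+∞]: v=5
H [α=-∞,β=5]: v=-1
I [α=-1,β=5]: v=-6 after child 1 ≤ α → α-cutoff, skip 2
J [α=-1,β=5]: v=1
G [α=-∞,β=5]: v=1
Root [α=-∞,β=+∞]: v=1
Leaves evaluated: 16 of 20.

16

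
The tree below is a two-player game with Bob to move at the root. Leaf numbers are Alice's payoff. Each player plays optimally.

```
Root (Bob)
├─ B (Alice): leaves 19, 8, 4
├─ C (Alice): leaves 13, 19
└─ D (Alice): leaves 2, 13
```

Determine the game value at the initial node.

13

B (Alice): max(19, 8, 4) = 19
C (Alice): max(13, 19) = 19
D (Alice): max(2, 13) = 13
Root (Bob): min(19, 19, 13) = 13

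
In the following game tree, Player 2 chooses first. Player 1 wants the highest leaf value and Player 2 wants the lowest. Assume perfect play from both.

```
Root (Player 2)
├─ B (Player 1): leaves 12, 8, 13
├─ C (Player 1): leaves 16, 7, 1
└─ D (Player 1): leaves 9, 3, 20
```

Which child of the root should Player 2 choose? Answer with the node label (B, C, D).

B (Player 1): max(12, 8, 13) = 13
C (Player 1): max(16, 7, 1) = 16
D (Player 1): max(9, 3, 20) = 20
Root (Player 2): min(13, 16, 20) = 13
Player 2 picks the child with the lowest value: B (value 13).

B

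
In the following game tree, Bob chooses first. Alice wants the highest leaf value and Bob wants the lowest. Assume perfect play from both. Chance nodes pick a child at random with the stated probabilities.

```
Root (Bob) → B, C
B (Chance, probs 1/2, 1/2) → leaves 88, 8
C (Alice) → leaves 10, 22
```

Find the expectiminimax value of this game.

B (Chance): 1/2·88 + 1/2·8 = 48
C (Alice): max(10, 22) = 22
Root (Bob): min(48, 22) = 22

22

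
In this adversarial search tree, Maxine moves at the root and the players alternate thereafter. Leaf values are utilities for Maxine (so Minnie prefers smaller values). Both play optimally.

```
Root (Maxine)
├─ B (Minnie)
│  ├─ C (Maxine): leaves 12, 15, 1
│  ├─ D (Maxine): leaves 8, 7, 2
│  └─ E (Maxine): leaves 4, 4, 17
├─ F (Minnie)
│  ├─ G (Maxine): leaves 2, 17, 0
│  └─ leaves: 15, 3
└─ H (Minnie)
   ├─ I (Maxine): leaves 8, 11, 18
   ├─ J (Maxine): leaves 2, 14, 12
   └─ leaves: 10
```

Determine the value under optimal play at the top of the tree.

C (Maxine): max(12, 15, 1) = 15
D (Maxine): max(8, 7, 2) = 8
E (Maxine): max(4, 4, 17) = 17
B (Minnie): min(15, 8, 17) = 8
G (Maxine): max(2, 17, 0) = 17
F (Minnie): min(17, 15, 3) = 3
I (Maxine): max(8, 11, 18) = 18
J (Maxine): max(2, 14, 12) = 14
H (Minnie): min(18, 14, 10) = 10
Root (Maxine): max(8, 3, 10) = 10

10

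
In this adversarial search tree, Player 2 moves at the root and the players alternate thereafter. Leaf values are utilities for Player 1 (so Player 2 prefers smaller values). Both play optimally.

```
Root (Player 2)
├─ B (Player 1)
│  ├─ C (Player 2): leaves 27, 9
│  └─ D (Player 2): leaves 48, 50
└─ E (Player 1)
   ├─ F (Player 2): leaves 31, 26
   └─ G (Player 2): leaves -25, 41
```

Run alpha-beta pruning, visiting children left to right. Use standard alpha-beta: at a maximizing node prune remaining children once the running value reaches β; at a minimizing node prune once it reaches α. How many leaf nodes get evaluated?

7

C [α=-∞,β=+∞]: v=9
D [α=9,β=+∞]: v=48
B [α=-∞,β=+∞]: v=48
F [α=-∞,β=48]: v=26
G [α=26,β=48]: v=-25 after child 1 ≤ α → α-cutoff, skip 1
E [α=-∞,β=48]: v=26
Root [α=-∞,β=+∞]: v=26
Leaves evaluated: 7 of 8.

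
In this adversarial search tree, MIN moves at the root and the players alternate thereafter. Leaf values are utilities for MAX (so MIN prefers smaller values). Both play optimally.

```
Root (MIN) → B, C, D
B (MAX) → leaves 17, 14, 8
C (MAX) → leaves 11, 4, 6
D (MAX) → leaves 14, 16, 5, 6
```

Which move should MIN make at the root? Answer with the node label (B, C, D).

B (MAX): max(17, 14, 8) = 17
C (MAX): max(11, 4, 6) = 11
D (MAX): max(14, 16, 5, 6) = 16
Root (MIN): min(17, 11, 16) = 11
MIN picks the child with the lowest value: C (value 11).

C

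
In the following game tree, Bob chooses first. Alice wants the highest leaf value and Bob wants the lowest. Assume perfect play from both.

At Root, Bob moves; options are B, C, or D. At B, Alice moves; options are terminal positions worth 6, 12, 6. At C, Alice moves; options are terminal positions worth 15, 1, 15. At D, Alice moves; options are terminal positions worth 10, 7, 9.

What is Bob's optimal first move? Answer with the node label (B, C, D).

D

B (Alice): max(6, 12, 6) = 12
C (Alice): max(15, 1, 15) = 15
D (Alice): max(10, 7, 9) = 10
Root (Bob): min(12, 15, 10) = 10
Bob picks the child with the lowest value: D (value 10).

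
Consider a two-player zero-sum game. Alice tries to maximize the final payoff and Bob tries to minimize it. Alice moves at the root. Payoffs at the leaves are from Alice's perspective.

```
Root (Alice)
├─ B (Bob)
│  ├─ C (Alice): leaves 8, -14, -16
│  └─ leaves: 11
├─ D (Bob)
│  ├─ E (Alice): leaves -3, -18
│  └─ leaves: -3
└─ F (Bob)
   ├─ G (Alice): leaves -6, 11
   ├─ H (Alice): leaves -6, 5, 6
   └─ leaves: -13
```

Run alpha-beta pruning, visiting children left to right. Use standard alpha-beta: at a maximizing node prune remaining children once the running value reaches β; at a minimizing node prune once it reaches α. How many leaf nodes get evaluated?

11

C [α=-∞,β=+∞]: v=8
B [α=-∞,β=+∞]: v=8
E [α=8,β=+∞]: v=-3
D [α=8,β=+∞]: v=-3 after child 1 ≤ α → α-cutoff, skip 1
G [α=8,β=+∞]: v=11
H [α=8,β=11]: v=6
F [α=8,β=+∞]: v=6 after child 2 ≤ α → α-cutoff, skip 1
Root [α=-∞,β=+∞]: v=8
Leaves evaluated: 11 of 13.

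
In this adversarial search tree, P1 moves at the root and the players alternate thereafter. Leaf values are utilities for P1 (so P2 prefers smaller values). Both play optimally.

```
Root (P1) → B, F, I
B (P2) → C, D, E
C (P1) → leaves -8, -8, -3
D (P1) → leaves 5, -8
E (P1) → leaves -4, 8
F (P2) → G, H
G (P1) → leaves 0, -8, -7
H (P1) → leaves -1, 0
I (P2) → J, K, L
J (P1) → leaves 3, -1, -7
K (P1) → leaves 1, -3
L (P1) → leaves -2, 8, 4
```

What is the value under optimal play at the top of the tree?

C (P1): max(-8, -8, -3) = -3
D (P1): max(5, -8) = 5
E (P1): max(-4, 8) = 8
B (P2): min(-3, 5, 8) = -3
G (P1): max(0, -8, -7) = 0
H (P1): max(-1, 0) = 0
F (P2): min(0, 0) = 0
J (P1): max(3, -1, -7) = 3
K (P1): max(1, -3) = 1
L (P1): max(-2, 8, 4) = 8
I (P2): min(3, 1, 8) = 1
Root (P1): max(-3, 0, 1) = 1

1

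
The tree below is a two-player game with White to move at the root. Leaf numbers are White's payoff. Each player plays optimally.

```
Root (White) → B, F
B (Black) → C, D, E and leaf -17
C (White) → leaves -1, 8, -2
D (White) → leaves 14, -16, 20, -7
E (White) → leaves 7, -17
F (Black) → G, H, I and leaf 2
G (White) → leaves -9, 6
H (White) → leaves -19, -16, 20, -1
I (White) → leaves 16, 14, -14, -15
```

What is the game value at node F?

G: max(-9, 6) = 6
H: max(-19, -16, 20, -1) = 20
I: max(16, 14, -14, -15) = 16
F: min(6, 20, 16, 2) = 2

2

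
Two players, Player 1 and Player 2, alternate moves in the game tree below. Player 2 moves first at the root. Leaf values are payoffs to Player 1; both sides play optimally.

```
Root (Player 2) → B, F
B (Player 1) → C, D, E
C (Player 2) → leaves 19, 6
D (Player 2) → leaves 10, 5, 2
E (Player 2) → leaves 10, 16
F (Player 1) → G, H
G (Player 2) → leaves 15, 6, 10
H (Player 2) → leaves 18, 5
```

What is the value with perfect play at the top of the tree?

C (Player 2): min(19, 6) = 6
D (Player 2): min(10, 5, 2) = 2
E (Player 2): min(10, 16) = 10
B (Player 1): max(6, 2, 10) = 10
G (Player 2): min(15, 6, 10) = 6
H (Player 2): min(18, 5) = 5
F (Player 1): max(6, 5) = 6
Root (Player 2): min(10, 6) = 6

6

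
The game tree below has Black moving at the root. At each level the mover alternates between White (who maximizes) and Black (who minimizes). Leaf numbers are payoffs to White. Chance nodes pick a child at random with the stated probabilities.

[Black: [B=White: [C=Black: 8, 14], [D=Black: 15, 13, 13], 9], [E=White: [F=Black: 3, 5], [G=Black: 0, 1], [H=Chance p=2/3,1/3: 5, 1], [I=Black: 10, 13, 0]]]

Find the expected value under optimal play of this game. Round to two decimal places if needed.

3.67

C (Black): min(8, 14) = 8
D (Black): min(15, 13, 13) = 13
B (White): max(8, 13, 9) = 13
F (Black): min(3, 5) = 3
G (Black): min(0, 1) = 0
H (Chance): 2/3·5 + 1/3·1 = 3.67
I (Black): min(10, 13, 0) = 0
E (White): max(3, 0, 3.67, 0) = 3.67
Root (Black): min(13, 3.67) = 3.67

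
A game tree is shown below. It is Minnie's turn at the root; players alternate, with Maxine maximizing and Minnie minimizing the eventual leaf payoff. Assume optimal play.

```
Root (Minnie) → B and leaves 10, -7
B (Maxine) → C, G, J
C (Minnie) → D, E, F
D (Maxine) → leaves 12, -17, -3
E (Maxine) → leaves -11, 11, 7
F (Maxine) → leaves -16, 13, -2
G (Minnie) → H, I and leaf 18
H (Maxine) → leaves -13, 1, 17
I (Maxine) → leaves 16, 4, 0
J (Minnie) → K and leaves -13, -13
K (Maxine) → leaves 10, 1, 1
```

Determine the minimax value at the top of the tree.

-7

D (Maxine): max(12, -17, -3) = 12
E (Maxine): max(-11, 11, 7) = 11
F (Maxine): max(-16, 13, -2) = 13
C (Minnie): min(12, 11, 13) = 11
H (Maxine): max(-13, 1, 17) = 17
I (Maxine): max(16, 4, 0) = 16
G (Minnie): min(17, 16, 18) = 16
K (Maxine): max(10, 1, 1) = 10
J (Minnie): min(10, -13, -13) = -13
B (Maxine): max(11, 16, -13) = 16
Root (Minnie): min(16, 10, -7) = -7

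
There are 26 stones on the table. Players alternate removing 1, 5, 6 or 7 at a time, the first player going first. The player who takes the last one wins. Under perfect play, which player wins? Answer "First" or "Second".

Mark each pile size as W (mover wins) or L (mover loses):
i:   0  1  2  3  4  5  6  7  8  9 10 11 12 13 14 15 16 17 18 19 20 21 22 23 24 25 26
     L  W  L  W  L  W  W  W  W  W  W  W  L  W  L  W  L  W  W  W  W  W  W  W  L  W  L
Position 26 is L, so the second player wins.

Second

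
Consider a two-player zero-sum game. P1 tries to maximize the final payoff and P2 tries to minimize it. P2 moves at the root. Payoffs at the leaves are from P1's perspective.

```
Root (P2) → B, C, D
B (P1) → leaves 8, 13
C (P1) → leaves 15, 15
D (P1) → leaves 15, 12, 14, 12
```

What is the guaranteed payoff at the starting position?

B (P1): max(8, 13) = 13
C (P1): max(15, 15) = 15
D (P1): max(15, 12, 14, 12) = 15
Root (P2): min(13, 15, 15) = 13

13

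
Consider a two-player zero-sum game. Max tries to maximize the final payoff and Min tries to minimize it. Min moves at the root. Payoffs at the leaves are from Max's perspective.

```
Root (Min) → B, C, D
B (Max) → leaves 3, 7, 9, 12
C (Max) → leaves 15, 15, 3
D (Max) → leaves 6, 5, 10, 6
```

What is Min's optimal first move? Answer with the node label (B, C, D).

D

B (Max): max(3, 7, 9, 12) = 12
C (Max): max(15, 15, 3) = 15
D (Max): max(6, 5, 10, 6) = 10
Root (Min): min(12, 15, 10) = 10
Min picks the child with the lowest value: D (value 10).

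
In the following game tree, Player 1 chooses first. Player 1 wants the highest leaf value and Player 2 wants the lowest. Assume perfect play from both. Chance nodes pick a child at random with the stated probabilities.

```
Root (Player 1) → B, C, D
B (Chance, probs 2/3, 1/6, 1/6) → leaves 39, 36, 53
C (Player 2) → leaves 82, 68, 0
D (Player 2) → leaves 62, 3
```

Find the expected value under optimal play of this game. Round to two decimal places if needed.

40.83

B (Chance): 2/3·39 + 1/6·36 + 1/6·53 = 40.83
C (Player 2): min(82, 68, 0) = 0
D (Player 2): min(62, 3) = 3
Root (Player 1): max(40.83, 0, 3) = 40.83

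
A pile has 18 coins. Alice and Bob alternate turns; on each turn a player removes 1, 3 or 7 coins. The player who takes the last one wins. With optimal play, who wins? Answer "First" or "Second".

Compute winning (W) and losing (L) positions by backward induction:
i:   0  1  2  3  4  5  6  7  8  9 10 11 12 13 14 15 16 17 18
     L  W  L  W  L  W  L  W  L  W  L  W  L  W  L  W  L  W  L
Position 18 is L, so the second player wins.

Second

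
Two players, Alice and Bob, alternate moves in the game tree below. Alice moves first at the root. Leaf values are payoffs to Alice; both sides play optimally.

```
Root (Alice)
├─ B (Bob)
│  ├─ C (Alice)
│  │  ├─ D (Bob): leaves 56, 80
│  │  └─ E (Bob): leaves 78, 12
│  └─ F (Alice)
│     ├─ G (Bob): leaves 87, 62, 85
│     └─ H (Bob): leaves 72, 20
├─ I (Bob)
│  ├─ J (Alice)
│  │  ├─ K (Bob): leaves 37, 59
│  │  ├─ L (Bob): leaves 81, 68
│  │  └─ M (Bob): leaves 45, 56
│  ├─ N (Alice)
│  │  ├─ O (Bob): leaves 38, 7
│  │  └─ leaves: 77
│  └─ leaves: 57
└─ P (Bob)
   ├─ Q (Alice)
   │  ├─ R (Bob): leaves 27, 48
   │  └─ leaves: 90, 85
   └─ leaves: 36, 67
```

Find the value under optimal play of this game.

D (Bob): min(56, 80) = 56
E (Bob): min(78, 12) = 12
C (Alice): max(56, 12) = 56
G (Bob): min(87, 62, 85) = 62
H (Bob): min(72, 20) = 20
F (Alice): max(62, 20) = 62
B (Bob): min(56, 62) = 56
K (Bob): min(37, 59) = 37
L (Bob): min(81, 68) = 68
M (Bob): min(45, 56) = 45
J (Alice): max(37, 68, 45) = 68
O (Bob): min(38, 7) = 7
N (Alice): max(7, 77) = 77
I (Bob): min(68, 77, 57) = 57
R (Bob): min(27, 48) = 27
Q (Alice): max(27, 90, 85) = 90
P (Bob): min(90, 36, 67) = 36
Root (Alice): max(56, 57, 36) = 57

57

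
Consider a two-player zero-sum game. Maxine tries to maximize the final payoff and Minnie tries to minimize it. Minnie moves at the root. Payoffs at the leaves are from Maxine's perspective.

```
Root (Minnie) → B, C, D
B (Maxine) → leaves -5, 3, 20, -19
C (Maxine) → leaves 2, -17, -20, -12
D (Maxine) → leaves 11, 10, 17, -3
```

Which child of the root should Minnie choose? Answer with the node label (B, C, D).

C

B (Maxine): max(-5, 3, 20, -19) = 20
C (Maxine): max(2, -17, -20, -12) = 2
D (Maxine): max(11, 10, 17, -3) = 17
Root (Minnie): min(20, 2, 17) = 2
Minnie picks the child with the lowest value: C (value 2).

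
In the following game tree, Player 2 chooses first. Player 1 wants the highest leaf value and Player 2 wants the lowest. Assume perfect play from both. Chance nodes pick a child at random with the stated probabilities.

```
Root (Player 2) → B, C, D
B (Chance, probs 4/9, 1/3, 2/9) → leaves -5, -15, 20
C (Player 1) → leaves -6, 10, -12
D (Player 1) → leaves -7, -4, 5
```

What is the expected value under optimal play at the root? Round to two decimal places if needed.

B (Chance): 4/9·-5 + 1/3·-15 + 2/9·20 = -2.78
C (Player 1): max(-6, 10, -12) = 10
D (Player 1): max(-7, -4, 5) = 5
Root (Player 2): min(-2.78, 10, 5) = -2.78

-2.78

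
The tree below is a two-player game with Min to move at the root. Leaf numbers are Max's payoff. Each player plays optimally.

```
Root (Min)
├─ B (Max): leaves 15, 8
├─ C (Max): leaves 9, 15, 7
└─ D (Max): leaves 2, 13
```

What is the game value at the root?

13

B (Max): max(15, 8) = 15
C (Max): max(9, 15, 7) = 15
D (Max): max(2, 13) = 13
Root (Min): min(15, 15, 13) = 13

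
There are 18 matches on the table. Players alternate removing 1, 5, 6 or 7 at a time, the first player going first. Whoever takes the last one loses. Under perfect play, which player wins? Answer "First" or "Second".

First

Mark each pile size as W (mover wins) or L (mover loses):
i:   0  1  2  3  4  5  6  7  8  9 10 11 12 13 14 15 16 17 18
     W  L  W  L  W  L  W  W  W  W  W  W  W  L  W  L  W  L  W
Position 18 is W, so the first player wins.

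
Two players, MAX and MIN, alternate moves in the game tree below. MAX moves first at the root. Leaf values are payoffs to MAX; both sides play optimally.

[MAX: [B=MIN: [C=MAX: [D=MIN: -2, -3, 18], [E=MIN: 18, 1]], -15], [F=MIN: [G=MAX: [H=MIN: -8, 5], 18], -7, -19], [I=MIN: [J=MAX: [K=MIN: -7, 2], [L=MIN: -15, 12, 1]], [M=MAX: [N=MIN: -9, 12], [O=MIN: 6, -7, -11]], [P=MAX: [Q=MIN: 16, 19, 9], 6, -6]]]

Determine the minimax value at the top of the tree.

-9

D (MIN): min(-2, -3, 18) = -3
E (MIN): min(18, 1) = 1
C (MAX): max(-3, 1) = 1
B (MIN): min(1, -15) = -15
H (MIN): min(-8, 5) = -8
G (MAX): max(-8, 18) = 18
F (MIN): min(18, -7, -19) = -19
K (MIN): min(-7, 2) = -7
L (MIN): min(-15, 12, 1) = -15
J (MAX): max(-7, -15) = -7
N (MIN): min(-9, 12) = -9
O (MIN): min(6, -7, -11) = -11
M (MAX): max(-9, -11) = -9
Q (MIN): min(16, 19, 9) = 9
P (MAX): max(9, 6, -6) = 9
I (MIN): min(-7, -9, 9) = -9
Root (MAX): max(-15, -19, -9) = -9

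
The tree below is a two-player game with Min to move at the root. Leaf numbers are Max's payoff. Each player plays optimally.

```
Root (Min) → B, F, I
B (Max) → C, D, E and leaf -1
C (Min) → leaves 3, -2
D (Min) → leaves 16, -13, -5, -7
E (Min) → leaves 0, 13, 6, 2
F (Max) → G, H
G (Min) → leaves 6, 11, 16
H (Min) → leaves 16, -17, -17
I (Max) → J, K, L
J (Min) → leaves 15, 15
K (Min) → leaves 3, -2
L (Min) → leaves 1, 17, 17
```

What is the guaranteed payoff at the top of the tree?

0

C (Min): min(3, -2) = -2
D (Min): min(16, -13, -5, -7) = -13
E (Min): min(0, 13, 6, 2) = 0
B (Max): max(-2, -13, 0, -1) = 0
G (Min): min(6, 11, 16) = 6
H (Min): min(16, -17, -17) = -17
F (Max): max(6, -17) = 6
J (Min): min(15, 15) = 15
K (Min): min(3, -2) = -2
L (Min): min(1, 17, 17) = 1
I (Max): max(15, -2, 1) = 15
Root (Min): min(0, 6, 15) = 0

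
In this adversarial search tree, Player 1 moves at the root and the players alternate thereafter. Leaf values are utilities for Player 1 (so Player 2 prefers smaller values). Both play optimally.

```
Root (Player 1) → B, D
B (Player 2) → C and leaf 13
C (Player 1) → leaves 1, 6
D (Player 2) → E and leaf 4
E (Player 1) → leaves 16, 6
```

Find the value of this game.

6

C (Player 1): max(1, 6) = 6
B (Player 2): min(6, 13) = 6
E (Player 1): max(16, 6) = 16
D (Player 2): min(16, 4) = 4
Root (Player 1): max(6, 4) = 6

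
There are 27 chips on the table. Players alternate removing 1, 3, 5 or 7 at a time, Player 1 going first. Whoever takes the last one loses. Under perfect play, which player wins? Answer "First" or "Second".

Second

Compute winning (W) and losing (L) positions by backward induction:
i:   0  1  2  3  4  5  6  7  8  9 10 11 12 13 14 15 16 17 18 19 20 21 22 23 24 25 26 27
     W  L  W  L  W  L  W  L  W  L  W  L  W  L  W  L  W  L  W  L  W  L  W  L  W  L  W  L
Position 27 is L, so the second player wins.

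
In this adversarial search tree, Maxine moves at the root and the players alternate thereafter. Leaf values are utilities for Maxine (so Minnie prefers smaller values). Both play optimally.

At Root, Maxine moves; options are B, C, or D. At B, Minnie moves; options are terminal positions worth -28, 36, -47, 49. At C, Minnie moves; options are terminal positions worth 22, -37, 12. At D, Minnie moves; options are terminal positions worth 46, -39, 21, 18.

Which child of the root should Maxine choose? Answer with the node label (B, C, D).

B (Minnie): min(-28, 36, -47, 49) = -47
C (Minnie): min(22, -37, 12) = -37
D (Minnie): min(46, -39, 21, 18) = -39
Root (Maxine): max(-47, -37, -39) = -37
Maxine picks the child with the highest value: C (value -37).

C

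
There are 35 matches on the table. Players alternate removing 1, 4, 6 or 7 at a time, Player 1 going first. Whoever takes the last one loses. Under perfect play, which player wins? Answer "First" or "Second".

First

Positions where the player to move wins (W) vs loses (L):
i:   0  1  2  3  4  5  6  7  8  9 10 11 12 13 14 15 16 17 18 19 20 21 22 23 24 25 26 27 28 29 30 31 32 33 34 35
     W  L  W  L  W  W  L  W  W  W  W  L  W  W  L  W  L  W  W  L  W  W  W  W  L  W  W  L  W  L  W  W  L  W  W  W
Position 35 is W, so the first player wins.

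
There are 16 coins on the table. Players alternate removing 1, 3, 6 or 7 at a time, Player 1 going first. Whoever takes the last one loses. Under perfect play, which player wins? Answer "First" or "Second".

First

Mark each pile size as W (mover wins) or L (mover loses):
i:   0  1  2  3  4  5  6  7  8  9 10 11 12 13 14 15 16
     W  L  W  L  W  L  W  W  W  W  W  W  W  L  W  L  W
Position 16 is W, so the first player wins.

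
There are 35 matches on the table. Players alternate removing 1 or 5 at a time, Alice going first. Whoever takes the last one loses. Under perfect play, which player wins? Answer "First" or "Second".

Second

Compute winning (W) and losing (L) positions by backward induction:
i:   0  1  2  3  4  5  6  7  8  9 10 11 12 13 14 15 16 17 18 19 20 21 22 23 24 25 26 27 28 29 30 31 32 33 34 35
     W  L  W  L  W  L  W  L  W  L  W  L  W  L  W  L  W  L  W  L  W  L  W  L  W  L  W  L  W  L  W  L  W  L  W  L
Position 35 is L, so the second player wins.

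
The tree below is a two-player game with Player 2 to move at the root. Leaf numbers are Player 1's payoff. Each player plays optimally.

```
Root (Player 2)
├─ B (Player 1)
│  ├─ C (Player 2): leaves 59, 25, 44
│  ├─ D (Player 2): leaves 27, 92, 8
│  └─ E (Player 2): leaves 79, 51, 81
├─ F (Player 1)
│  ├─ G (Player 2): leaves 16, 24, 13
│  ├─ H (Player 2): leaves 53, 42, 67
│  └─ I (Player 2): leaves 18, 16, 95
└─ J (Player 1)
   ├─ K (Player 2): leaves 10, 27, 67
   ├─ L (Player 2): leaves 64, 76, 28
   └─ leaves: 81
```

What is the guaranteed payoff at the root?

C (Player 2): min(59, 25, 44) = 25
D (Player 2): min(27, 92, 8) = 8
E (Player 2): min(79, 51, 81) = 51
B (Player 1): max(25, 8, 51) = 51
G (Player 2): min(16, 24, 13) = 13
H (Player 2): min(53, 42, 67) = 42
I (Player 2): min(18, 16, 95) = 16
F (Player 1): max(13, 42, 16) = 42
K (Player 2): min(10, 27, 67) = 10
L (Player 2): min(64, 76, 28) = 28
J (Player 1): max(10, 28, 81) = 81
Root (Player 2): min(51, 42, 81) = 42

42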